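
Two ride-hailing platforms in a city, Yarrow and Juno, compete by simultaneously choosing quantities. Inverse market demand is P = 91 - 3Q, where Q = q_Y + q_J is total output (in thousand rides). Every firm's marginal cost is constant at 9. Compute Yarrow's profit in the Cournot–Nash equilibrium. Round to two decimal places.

A representative firm's profit is π_i = q_i(91 - 3Q) - 9q_i.
First-order condition (treating rivals' output as given): 82 - 6q_i - 3q_j = 0.
By symmetry each firm produces the same amount; substituting q_j = q_i yields q_i = 82/9.
Price P = 91 - 3·(164/9) = 109/3.
Yarrow's profit: (109/3 - 9)·(82/9) = 249.0370.

249.04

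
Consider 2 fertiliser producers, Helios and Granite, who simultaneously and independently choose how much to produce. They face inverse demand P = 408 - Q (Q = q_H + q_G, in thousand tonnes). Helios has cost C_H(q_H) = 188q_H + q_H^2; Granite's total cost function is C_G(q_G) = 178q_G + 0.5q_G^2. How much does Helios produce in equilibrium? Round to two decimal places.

39.09

Helios's profit: π_H = (408 - Q)q_H - (188q_H + q_H²). Setting ∂π_H/∂q_H = 0: 220 - 4q_H - (q_G) = 0.
Granite's profit: π_G = (408 - Q)q_G - (178q_G + (1/2)q_G²). Setting ∂π_G/∂q_G = 0: 230 - 3q_G - (q_H) = 0.
Rearranging gives the reaction functions q_H = (220 - q_G)/4 and q_G = (230 - q_H)/3.
Solving the pair: q_H = 430/11, q_G = 700/11.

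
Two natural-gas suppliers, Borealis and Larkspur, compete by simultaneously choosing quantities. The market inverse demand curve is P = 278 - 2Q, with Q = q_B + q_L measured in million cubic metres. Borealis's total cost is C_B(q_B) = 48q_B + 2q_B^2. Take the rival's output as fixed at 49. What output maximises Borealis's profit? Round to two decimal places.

With the rival's output fixed at 49, Borealis's profit is π_B = (278 - 2·49 - 2q_B)q_B - (48q_B + 2q_B²) = (180 - 2q_B)q_B - (48q_B + 2q_B²).
∂π_B/∂q_B = 132 - 8q_B = 0, so q_B = 33/2.

16.50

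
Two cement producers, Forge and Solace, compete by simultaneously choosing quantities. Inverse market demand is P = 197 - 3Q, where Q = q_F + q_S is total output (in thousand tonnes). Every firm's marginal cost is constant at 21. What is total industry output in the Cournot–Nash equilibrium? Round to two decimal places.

Each firm earns π_i = (197 - 3Q)q_i - 21q_i.
First-order condition (treating rivals' output as given): 176 - 6q_i - 3q_j = 0.
With identical firms every q_j equals q_i, so q_j = q_i and 176 = 9q_i, giving q_i = 176/9.
Total output Q = 176/9 + 176/9 = 352/9.

39.11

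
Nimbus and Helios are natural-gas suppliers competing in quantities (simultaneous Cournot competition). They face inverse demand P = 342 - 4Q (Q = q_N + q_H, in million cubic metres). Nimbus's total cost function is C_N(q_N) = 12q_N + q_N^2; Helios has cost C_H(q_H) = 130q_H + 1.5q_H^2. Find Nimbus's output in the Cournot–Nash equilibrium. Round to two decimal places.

29.60

Nimbus's profit: π_N = (342 - 4Q)q_N - (12q_N + q_N²). Setting ∂π_N/∂q_N = 0: 330 - 10q_N - 4(q_H) = 0.
Helios's first-order condition: 212 - 11q_H - 4(q_N) = 0.
So q_N = (330 - 4q_H)/10 and q_H = (212 - 4q_N)/11.
Solving the pair: q_N = 1391/47, q_H = 400/47.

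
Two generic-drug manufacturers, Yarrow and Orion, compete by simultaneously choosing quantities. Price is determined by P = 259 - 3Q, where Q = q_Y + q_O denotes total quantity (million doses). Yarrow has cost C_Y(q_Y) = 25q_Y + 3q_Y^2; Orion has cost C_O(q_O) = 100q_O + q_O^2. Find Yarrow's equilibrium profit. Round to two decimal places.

1542.63

Yarrow's profit: π_Y = (259 - 3Q)q_Y - (25q_Y + 3q_Y²). Setting ∂π_Y/∂q_Y = 0: 234 - 12q_Y - 3(q_O) = 0.
Orion's first-order condition: 159 - 8q_O - 3(q_Y) = 0.
Best responses: q_Y = (234 - 3q_O)/12, q_O = (159 - 3q_Y)/8.
Solving the pair: q_Y = 465/29, q_O = 402/29.
Price P = 259 - 3·(867/29) = 169.3103.
Yarrow's profit: 169.3103·(465/29) - 25·(465/29) - 3(465/29)² = 1542.6278.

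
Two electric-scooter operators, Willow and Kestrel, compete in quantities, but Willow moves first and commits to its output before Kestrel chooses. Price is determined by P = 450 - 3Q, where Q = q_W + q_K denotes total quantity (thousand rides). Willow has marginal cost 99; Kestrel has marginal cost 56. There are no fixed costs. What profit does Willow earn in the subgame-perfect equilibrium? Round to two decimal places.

3952.67

The follower Kestrel best-responds to any q_W: π_K = (450 - 3Q)q_K - 56q_K.
Setting the follower's marginal profit to zero, 394 - 3q_W - 6q_K = 0, i.e. q_K = (394 - 3q_W)/6.
Willow substitutes q_K(q_W) into its own profit: π_W = q_W(450 - 3q_W - (394 - 3q_W)/2) - 99q_W = (253 - (3/2)q_W)q_W - 99q_W.
Leader FOC: 154 - 3q_W = 0, so q_W = 154/3.
Then q_K = (394 - 3·(154/3))/6 = 40.
Price P = 450 - 3·(274/3) = 176.
Willow's profit: (176 - 99)·(154/3) = 3952.6667.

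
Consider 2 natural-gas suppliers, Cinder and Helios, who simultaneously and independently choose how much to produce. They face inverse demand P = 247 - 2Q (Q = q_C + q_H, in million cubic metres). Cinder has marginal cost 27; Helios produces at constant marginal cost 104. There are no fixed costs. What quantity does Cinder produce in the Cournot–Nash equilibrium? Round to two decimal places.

49.50

Cinder's profit: π_C = (247 - 2Q)q_C - (27q_C). Setting ∂π_C/∂q_C = 0: 220 - 4q_C - 2(q_H) = 0.
Helios's profit: π_H = (247 - 2Q)q_H - (104q_H). Setting ∂π_H/∂q_H = 0: 143 - 4q_H - 2(q_C) = 0.
Rearranging gives the reaction functions q_C = (220 - 2q_H)/4 and q_H = (143 - 2q_C)/4.
Solving the pair: q_C = 99/2, q_H = 11.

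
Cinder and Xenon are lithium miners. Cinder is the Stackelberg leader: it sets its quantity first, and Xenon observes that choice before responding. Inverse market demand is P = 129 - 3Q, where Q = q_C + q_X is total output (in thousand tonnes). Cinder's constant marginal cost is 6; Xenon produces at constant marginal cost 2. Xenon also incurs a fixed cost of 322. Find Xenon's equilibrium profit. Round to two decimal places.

57.69

The follower Xenon best-responds to any q_C: π_X = (129 - 3Q)q_X - 2q_X.
∂π_X/∂q_X = 127 - 3q_C - 6q_X = 0 gives the reaction function q_X = (127 - 3q_C)/6.
Cinder substitutes q_X(q_C) into its own profit: π_C = q_C(129 - 3q_C - (127 - 3q_C)/2) - 6q_C = (131/2 - (3/2)q_C)q_C - 6q_C.
Leader FOC: 119/2 - 3q_C = 0, so q_C = 119/6.
Then q_X = (127 - 3·(119/6))/6 = 45/4.
Price P = 129 - 3·(373/12) = 143/4.
Xenon's profit: (143/4 - 2)·(45/4) - 322 = 923/16.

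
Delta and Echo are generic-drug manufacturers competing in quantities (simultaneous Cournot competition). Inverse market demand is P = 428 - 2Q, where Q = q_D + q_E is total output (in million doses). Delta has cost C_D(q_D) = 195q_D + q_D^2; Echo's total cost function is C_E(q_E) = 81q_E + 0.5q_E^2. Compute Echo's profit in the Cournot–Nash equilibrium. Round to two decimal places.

9657.75

Delta's profit: π_D = (428 - 2Q)q_D - (195q_D + q_D²). Setting ∂π_D/∂q_D = 0: 233 - 6q_D - 2(q_E) = 0.
Echo's profit: π_E = (428 - 2Q)q_E - (81q_E + (1/2)q_E²). Setting ∂π_E/∂q_E = 0: 347 - 5q_E - 2(q_D) = 0.
Rearranging gives the reaction functions q_D = (233 - 2q_E)/6 and q_E = (347 - 2q_D)/5.
Substituting one into the other gives q_D = 471/26 and q_E = 808/13.
Price P = 428 - 2·80.2692 = 267.4615.
Echo's profit: 267.4615·(808/13) - 81·(808/13) - (1/2)(808/13)² = 9657.7515.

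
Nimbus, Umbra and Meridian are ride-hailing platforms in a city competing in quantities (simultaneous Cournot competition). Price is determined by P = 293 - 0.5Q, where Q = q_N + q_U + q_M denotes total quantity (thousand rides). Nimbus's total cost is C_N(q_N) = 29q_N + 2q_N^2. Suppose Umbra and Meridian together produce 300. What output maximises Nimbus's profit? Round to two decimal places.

With rivals' combined output fixed at 300, Nimbus's profit is π_N = (293 - (1/2)·300 - (1/2)q_N)q_N - (29q_N + 2q_N²) = (143 - (1/2)q_N)q_N - (29q_N + 2q_N²).
∂π_N/∂q_N = 114 - 5q_N = 0, so q_N = 114/5.

22.80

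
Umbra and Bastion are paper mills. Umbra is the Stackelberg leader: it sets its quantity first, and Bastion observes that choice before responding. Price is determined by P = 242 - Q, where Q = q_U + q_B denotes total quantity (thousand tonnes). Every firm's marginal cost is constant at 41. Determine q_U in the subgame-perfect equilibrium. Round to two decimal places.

100.50

The follower Bastion best-responds to any q_U: π_B = (242 - Q)q_B - 41q_B.
∂π_B/∂q_B = 201 - q_U - 2q_B = 0 gives the reaction function q_B = (201 - q_U)/2.
Umbra substitutes q_B(q_U) into its own profit: π_U = q_U(242 - q_U - (201 - q_U)/2) - 41q_U = (283/2 - (1/2)q_U)q_U - 41q_U.
The leader's first-order condition 201/2 - q_U = 0 yields q_U = 201/2.
Then q_B = (201 - 201/2)/2 = 201/4.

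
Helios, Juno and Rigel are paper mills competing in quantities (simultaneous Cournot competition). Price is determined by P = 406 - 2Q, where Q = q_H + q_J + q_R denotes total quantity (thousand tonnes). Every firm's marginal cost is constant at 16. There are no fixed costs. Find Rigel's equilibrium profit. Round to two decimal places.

Each firm earns π_i = (406 - 2Q)q_i - 16q_i.
Setting ∂π_i/∂q_i = 0 with rivals' quantities fixed: 390 - 4q_i - 2·Σ_{j≠i} q_j = 0.
By symmetry each firm produces the same amount; substituting Σ_{j≠i} q_j = 2q_i yields q_i = 390/8 = 195/4.
Price P = 406 - 2·(585/4) = 227/2.
Rigel's profit: (227/2 - 16)·(195/4) = 4753.1250.

4753.13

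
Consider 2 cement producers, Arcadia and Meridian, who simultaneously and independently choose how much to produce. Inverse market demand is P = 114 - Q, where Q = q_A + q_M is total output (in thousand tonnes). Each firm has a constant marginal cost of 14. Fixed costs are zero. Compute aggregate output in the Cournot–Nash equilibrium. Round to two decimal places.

A representative firm's profit is π_i = q_i(114 - Q) - 14q_i.
Setting ∂π_i/∂q_i = 0 with rivals' quantities fixed: 100 - 2q_i - q_j = 0.
With identical firms every q_j equals q_i, so q_j = q_i and 100 = 3q_i, giving q_i = 100/3.
Total output Q = 100/3 + 100/3 = 200/3.

66.67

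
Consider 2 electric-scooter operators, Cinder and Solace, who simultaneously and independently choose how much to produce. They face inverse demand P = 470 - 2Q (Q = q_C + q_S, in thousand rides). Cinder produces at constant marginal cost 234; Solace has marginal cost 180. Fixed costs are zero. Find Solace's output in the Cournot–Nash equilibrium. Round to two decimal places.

57.33

Cinder's profit: π_C = (470 - 2Q)q_C - (234q_C). Setting ∂π_C/∂q_C = 0: 236 - 4q_C - 2(q_S) = 0.
Solace's first-order condition: 290 - 4q_S - 2(q_C) = 0.
Rearranging gives the reaction functions q_C = (236 - 2q_S)/4 and q_S = (290 - 2q_C)/4.
Solving the pair: q_C = 91/3, q_S = 172/3.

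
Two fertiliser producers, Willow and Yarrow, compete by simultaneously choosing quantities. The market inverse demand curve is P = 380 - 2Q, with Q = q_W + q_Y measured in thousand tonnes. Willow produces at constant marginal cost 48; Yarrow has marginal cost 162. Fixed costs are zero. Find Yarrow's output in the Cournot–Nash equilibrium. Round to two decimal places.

Willow's profit: π_W = (380 - 2Q)q_W - (48q_W). Setting ∂π_W/∂q_W = 0: 332 - 4q_W - 2(q_Y) = 0.
Yarrow's first-order condition: 218 - 4q_Y - 2(q_W) = 0.
Rearranging gives the reaction functions q_W = (332 - 2q_Y)/4 and q_Y = (218 - 2q_W)/4.
Solving the pair: q_W = 223/3, q_Y = 52/3.

17.33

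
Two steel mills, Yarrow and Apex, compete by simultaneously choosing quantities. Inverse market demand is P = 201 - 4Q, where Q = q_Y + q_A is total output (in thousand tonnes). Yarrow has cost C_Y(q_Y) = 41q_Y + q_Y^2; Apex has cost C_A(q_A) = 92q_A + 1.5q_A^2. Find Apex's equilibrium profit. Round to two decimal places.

Yarrow's profit: π_Y = (201 - 4Q)q_Y - (41q_Y + q_Y²). Setting ∂π_Y/∂q_Y = 0: 160 - 10q_Y - 4(q_A) = 0.
Apex's first-order condition: 109 - 11q_A - 4(q_Y) = 0.
So q_Y = (160 - 4q_A)/10 and q_A = (109 - 4q_Y)/11.
Solving the pair: q_Y = 662/47, q_A = 225/47.
Price P = 201 - 4·(887/47) = 125.5106.
Apex's profit: 125.5106·(225/47) - 92·(225/47) - (3/2)(225/47)² = 126.0469.

126.05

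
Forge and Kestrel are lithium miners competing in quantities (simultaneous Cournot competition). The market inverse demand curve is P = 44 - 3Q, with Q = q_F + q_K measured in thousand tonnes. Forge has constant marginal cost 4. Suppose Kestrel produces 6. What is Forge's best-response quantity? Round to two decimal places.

3.67

With the rival's output fixed at 6, Forge's profit is π_F = (44 - 3·6 - 3q_F)q_F - (4q_F) = (26 - 3q_F)q_F - (4q_F).
∂π_F/∂q_F = 22 - 6q_F = 0, so q_F = 11/3.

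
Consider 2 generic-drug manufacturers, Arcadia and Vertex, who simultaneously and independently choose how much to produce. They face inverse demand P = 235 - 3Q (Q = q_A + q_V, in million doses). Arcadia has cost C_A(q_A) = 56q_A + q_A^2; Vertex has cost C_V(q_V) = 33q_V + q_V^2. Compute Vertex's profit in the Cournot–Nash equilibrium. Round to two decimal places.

1539.49

Arcadia's profit: π_A = (235 - 3Q)q_A - (56q_A + q_A²). Setting ∂π_A/∂q_A = 0: 179 - 8q_A - 3(q_V) = 0.
Vertex's profit: π_V = (235 - 3Q)q_V - (33q_V + q_V²). Setting ∂π_V/∂q_V = 0: 202 - 8q_V - 3(q_A) = 0.
So q_A = (179 - 3q_V)/8 and q_V = (202 - 3q_A)/8.
Substituting one into the other gives q_A = 826/55 and q_V = 1079/55.
Price P = 235 - 3·(381/11) = 1442/11.
Vertex's profit: (1442/11)·(1079/55) - 33·(1079/55) - (1079/55)² = 1539.4922.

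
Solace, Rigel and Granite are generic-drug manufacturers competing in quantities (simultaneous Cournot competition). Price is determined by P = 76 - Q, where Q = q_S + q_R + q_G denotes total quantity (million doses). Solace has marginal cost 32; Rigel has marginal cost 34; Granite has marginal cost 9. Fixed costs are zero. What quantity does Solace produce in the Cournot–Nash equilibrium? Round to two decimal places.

Solace's profit: π_S = (76 - Q)q_S - (32q_S). Setting ∂π_S/∂q_S = 0: 44 - 2q_S - (q_R + q_G) = 0.
Rigel's profit: π_R = (76 - Q)q_R - (34q_R). Setting ∂π_R/∂q_R = 0: 42 - 2q_R - (q_S + q_G) = 0.
Granite's profit: π_G = (76 - Q)q_G - (9q_G). Setting ∂π_G/∂q_G = 0: 67 - 2q_G - (q_S + q_R) = 0.
Adding the 3 conditions: 153 − 2Q − 2Q = 0, i.e. Q = 153/4.
Back-substituting: q_S = (44 − 153/4) = 23/4, q_R = (42 − 153/4) = 15/4, q_G = (67 − 153/4) = 115/4.

5.75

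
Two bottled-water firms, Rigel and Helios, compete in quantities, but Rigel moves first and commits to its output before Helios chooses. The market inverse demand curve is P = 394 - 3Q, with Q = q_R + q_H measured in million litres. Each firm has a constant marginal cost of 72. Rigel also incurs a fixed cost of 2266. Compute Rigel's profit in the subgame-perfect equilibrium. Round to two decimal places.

The follower Helios best-responds to any q_R: π_H = (394 - 3Q)q_H - 72q_H.
Follower FOC: 322 - 3q_R - 6q_H = 0, so q_H(q_R) = (322 - 3q_R)/6.
The leader anticipates this reaction. Substituting into P = 394 - 3Q gives P = 233 - (3/2)q_R, so π_R = (233 - (3/2)q_R)q_R - 72q_R.
Maximising: ∂π_R/∂q_R = 161 - 3q_R = 0, giving q_R = 161/3.
Then q_H = (322 - 3·(161/3))/6 = 161/6.
Price P = 394 - 3·(161/2) = 305/2.
Rigel's profit: (305/2 - 72)·(161/3) - 2266 = 2054.1667.

2054.17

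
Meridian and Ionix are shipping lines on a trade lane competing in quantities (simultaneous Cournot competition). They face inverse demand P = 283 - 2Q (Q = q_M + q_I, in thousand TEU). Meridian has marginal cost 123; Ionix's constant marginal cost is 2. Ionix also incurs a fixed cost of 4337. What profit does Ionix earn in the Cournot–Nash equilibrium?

4641

Meridian's profit: π_M = (283 - 2Q)q_M - (123q_M). Setting ∂π_M/∂q_M = 0: 160 - 4q_M - 2(q_I) = 0.
Ionix's first-order condition: 281 - 4q_I - 2(q_M) = 0.
Rearranging gives the reaction functions q_M = (160 - 2q_I)/4 and q_I = (281 - 2q_M)/4.
Substituting one into the other gives q_M = 13/2 and q_I = 67.
Price P = 283 - 2·(147/2) = 136.
Ionix's profit: (136 - 2)·67 - 4337 = 4641.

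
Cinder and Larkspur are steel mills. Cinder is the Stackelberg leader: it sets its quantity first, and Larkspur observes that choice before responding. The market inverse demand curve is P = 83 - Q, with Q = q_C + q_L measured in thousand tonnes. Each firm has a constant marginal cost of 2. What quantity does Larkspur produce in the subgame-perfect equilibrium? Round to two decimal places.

Solve by backward induction. Given q_C, the follower Larkspur maximises π_L = (83 - q_C - q_L)q_L - 2q_L.
∂π_L/∂q_L = 81 - q_C - 2q_L = 0 gives the reaction function q_L = (81 - q_C)/2.
The leader anticipates this reaction. Substituting into P = 83 - Q gives P = 85/2 - (1/2)q_C, so π_C = (85/2 - (1/2)q_C)q_C - 2q_C.
The leader's first-order condition 81/2 - q_C = 0 yields q_C = 81/2.
Then q_L = (81 - 81/2)/2 = 81/4.

20.25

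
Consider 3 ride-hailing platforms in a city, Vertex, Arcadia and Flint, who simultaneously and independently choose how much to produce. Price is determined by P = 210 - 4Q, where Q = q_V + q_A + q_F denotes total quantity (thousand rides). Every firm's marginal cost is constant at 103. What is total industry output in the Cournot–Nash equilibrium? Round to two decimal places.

A representative firm's profit is π_i = q_i(210 - 4Q) - 103q_i.
Setting ∂π_i/∂q_i = 0 with rivals' quantities fixed: 107 - 8q_i - 4·Σ_{j≠i} q_j = 0.
With identical firms every q_j equals q_i, so Σ_{j≠i} q_j = 2q_i and 107 = 16q_i, giving q_i = 107/16.
Total output Q = 107/16 + 107/16 + 107/16 = 321/16.

20.06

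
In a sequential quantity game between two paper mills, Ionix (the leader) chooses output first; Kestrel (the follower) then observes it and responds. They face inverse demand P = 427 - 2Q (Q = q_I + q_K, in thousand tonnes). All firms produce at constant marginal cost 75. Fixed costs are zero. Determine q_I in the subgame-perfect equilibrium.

The follower Kestrel best-responds to any q_I: π_K = (427 - 2Q)q_K - 75q_K.
∂π_K/∂q_K = 352 - 2q_I - 4q_K = 0 gives the reaction function q_K = (352 - 2q_I)/4.
The leader anticipates this reaction. Substituting into P = 427 - 2Q gives P = 251 - q_I, so π_I = (251 - q_I)q_I - 75q_I.
The leader's first-order condition 176 - 2q_I = 0 yields q_I = 88.
Then q_K = (352 - 2·88)/4 = 44.

88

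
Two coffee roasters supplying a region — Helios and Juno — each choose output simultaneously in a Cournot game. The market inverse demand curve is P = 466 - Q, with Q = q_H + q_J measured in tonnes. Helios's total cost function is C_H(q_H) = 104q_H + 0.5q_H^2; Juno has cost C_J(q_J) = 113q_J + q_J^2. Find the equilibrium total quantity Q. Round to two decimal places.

Helios's profit: π_H = (466 - Q)q_H - (104q_H + (1/2)q_H²). Setting ∂π_H/∂q_H = 0: 362 - 3q_H - (q_J) = 0.
Juno's first-order condition: 353 - 4q_J - (q_H) = 0.
Best responses: q_H = (362 - q_J)/3, q_J = (353 - q_H)/4.
Substituting one into the other gives q_H = 1095/11 and q_J = 697/11.
Total output Q = 1095/11 + 697/11 = 1792/11.

162.91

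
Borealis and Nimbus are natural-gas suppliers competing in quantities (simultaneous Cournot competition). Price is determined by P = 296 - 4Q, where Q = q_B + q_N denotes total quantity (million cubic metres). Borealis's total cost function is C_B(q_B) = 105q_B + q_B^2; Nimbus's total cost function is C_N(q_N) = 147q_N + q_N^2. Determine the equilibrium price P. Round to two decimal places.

Borealis's profit: π_B = (296 - 4Q)q_B - (105q_B + q_B²). Setting ∂π_B/∂q_B = 0: 191 - 10q_B - 4(q_N) = 0.
Nimbus's first-order condition: 149 - 10q_N - 4(q_B) = 0.
Rearranging gives the reaction functions q_B = (191 - 4q_N)/10 and q_N = (149 - 4q_B)/10.
Solving the pair: q_B = 219/14, q_N = 121/14.
Total output Q = 170/7, so price P = 296 - 4·(170/7) = 1392/7.

198.86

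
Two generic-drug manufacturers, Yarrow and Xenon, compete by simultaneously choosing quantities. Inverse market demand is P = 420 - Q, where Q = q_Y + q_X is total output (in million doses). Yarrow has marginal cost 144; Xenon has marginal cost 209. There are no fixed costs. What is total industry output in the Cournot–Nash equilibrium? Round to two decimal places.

162.33

Yarrow's profit: π_Y = (420 - Q)q_Y - (144q_Y). Setting ∂π_Y/∂q_Y = 0: 276 - 2q_Y - (q_X) = 0.
Xenon's profit: π_X = (420 - Q)q_X - (209q_X). Setting ∂π_X/∂q_X = 0: 211 - 2q_X - (q_Y) = 0.
Best responses: q_Y = (276 - q_X)/2, q_X = (211 - q_Y)/2.
Substituting one into the other gives q_Y = 341/3 and q_X = 146/3.
Total output Q = 341/3 + 146/3 = 487/3.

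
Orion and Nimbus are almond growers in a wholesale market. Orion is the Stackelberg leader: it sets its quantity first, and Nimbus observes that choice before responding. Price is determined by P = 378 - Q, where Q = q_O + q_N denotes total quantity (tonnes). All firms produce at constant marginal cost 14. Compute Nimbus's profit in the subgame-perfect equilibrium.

8281

The follower Nimbus best-responds to any q_O: π_N = (378 - Q)q_N - 14q_N.
∂π_N/∂q_N = 364 - q_O - 2q_N = 0 gives the reaction function q_N = (364 - q_O)/2.
Orion substitutes q_N(q_O) into its own profit: π_O = q_O(378 - q_O - (364 - q_O)/2) - 14q_O = (196 - (1/2)q_O)q_O - 14q_O.
Leader FOC: 182 - q_O = 0, so q_O = 182.
Then q_N = (364 - 182)/2 = 91.
Price P = 378 - 273 = 105.
Nimbus's profit: (105 - 14)·91 = 8281.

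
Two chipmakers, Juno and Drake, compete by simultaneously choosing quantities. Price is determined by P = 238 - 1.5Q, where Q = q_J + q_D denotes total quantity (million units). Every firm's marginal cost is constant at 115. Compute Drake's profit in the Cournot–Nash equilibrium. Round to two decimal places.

Each firm earns π_i = (238 - 1.5Q)q_i - 115q_i.
First-order condition (treating rivals' output as given): 123 - 3q_i - (3/2)q_j = 0.
By symmetry each firm produces the same amount; substituting q_j = q_i yields q_i = 123/(9/2) = 82/3.
Price P = 238 - (3/2)·(164/3) = 156.
Drake's profit: (156 - 115)·(82/3) = 1120.6667.

1120.67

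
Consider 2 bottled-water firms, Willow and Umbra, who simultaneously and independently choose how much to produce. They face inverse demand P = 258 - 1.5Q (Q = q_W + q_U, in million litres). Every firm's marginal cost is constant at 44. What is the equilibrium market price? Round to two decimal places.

A representative firm's profit is π_i = q_i(258 - 1.5Q) - 44q_i.
First-order condition (treating rivals' output as given): 214 - 3q_i - (3/2)q_j = 0.
By symmetry each firm produces the same amount; substituting q_j = q_i yields q_i = 214/(9/2) = 428/9.
Total output Q = 856/9, so price P = 258 - (3/2)·(856/9) = 346/3.

115.33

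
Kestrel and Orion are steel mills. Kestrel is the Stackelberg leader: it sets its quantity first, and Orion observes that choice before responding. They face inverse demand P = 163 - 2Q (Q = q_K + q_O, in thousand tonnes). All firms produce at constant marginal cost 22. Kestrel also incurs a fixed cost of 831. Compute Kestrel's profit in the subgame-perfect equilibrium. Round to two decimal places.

Solve by backward induction. Given q_K, the follower Orion maximises π_O = (163 - 2q_K - 2q_O)q_O - 22q_O.
Follower FOC: 141 - 2q_K - 4q_O = 0, so q_O(q_K) = (141 - 2q_K)/4.
Kestrel substitutes q_O(q_K) into its own profit: π_K = q_K(163 - 2q_K - (141 - 2q_K)/2) - 22q_K = (185/2 - q_K)q_K - 22q_K.
Maximising: ∂π_K/∂q_K = 141/2 - 2q_K = 0, giving q_K = 141/4.
Then q_O = (141 - 2·(141/4))/4 = 141/8.
Price P = 163 - 2·(423/8) = 229/4.
Kestrel's profit: (229/4 - 22)·(141/4) - 831 = 411.5625.

411.56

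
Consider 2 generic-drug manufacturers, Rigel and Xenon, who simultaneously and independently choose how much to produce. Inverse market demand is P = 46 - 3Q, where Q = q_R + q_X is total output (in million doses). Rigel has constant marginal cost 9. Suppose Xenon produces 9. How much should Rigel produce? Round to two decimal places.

1.67

With the rival's output fixed at 9, Rigel's profit is π_R = (46 - 3·9 - 3q_R)q_R - (9q_R) = (19 - 3q_R)q_R - (9q_R).
∂π_R/∂q_R = 10 - 6q_R = 0, so q_R = 5/3.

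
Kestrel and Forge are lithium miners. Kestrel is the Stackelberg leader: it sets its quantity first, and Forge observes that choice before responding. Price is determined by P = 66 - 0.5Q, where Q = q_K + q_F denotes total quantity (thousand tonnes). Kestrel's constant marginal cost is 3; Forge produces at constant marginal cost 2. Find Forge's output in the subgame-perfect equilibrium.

The follower Forge best-responds to any q_K: π_F = (66 - 0.5Q)q_F - 2q_F.
∂π_F/∂q_F = 64 - (1/2)q_K - q_F = 0 gives the reaction function q_F = (64 - (1/2)q_K).
Kestrel substitutes q_F(q_K) into its own profit: π_K = q_K(66 - (1/2)q_K - (64 - (1/2)q_K)/2) - 3q_K = (34 - (1/4)q_K)q_K - 3q_K.
The leader's first-order condition 31 - (1/2)q_K = 0 yields q_K = 62.
Then q_F = (64 - (1/2)·62) = 33.

33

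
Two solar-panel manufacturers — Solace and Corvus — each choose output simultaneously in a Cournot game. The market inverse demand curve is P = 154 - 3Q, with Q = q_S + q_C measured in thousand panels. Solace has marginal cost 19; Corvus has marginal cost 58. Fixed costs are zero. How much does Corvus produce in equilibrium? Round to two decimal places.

Solace's profit: π_S = (154 - 3Q)q_S - (19q_S). Setting ∂π_S/∂q_S = 0: 135 - 6q_S - 3(q_C) = 0.
Corvus's first-order condition: 96 - 6q_C - 3(q_S) = 0.
So q_S = (135 - 3q_C)/6 and q_C = (96 - 3q_S)/6.
Substituting one into the other gives q_S = 58/3 and q_C = 19/3.

6.33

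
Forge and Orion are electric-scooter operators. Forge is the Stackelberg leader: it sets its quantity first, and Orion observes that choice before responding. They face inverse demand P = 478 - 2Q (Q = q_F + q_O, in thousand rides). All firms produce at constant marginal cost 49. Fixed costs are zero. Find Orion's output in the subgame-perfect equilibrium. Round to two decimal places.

53.63

The follower Orion best-responds to any q_F: π_O = (478 - 2Q)q_O - 49q_O.
∂π_O/∂q_O = 429 - 2q_F - 4q_O = 0 gives the reaction function q_O = (429 - 2q_F)/4.
The leader anticipates this reaction. Substituting into P = 478 - 2Q gives P = 527/2 - q_F, so π_F = (527/2 - q_F)q_F - 49q_F.
Leader FOC: 429/2 - 2q_F = 0, so q_F = 429/4.
Then q_O = (429 - 2·(429/4))/4 = 429/8.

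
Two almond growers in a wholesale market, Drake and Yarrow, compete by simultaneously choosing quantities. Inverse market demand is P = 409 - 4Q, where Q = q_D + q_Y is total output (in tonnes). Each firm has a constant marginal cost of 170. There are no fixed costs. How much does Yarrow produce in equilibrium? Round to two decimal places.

19.92

A representative firm's profit is π_i = q_i(409 - 4Q) - 170q_i.
Setting ∂π_i/∂q_i = 0 with rivals' quantities fixed: 239 - 8q_i - 4q_j = 0.
By symmetry each firm produces the same amount; substituting q_j = q_i yields q_i = 239/12.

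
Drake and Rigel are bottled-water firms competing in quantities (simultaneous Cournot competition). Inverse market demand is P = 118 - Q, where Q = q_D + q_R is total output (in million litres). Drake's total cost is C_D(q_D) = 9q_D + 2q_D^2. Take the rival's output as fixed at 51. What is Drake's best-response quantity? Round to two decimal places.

9.67

With the rival's output fixed at 51, Drake's profit is π_D = (118 - 51 - q_D)q_D - (9q_D + 2q_D²) = (67 - q_D)q_D - (9q_D + 2q_D²).
∂π_D/∂q_D = 58 - 6q_D = 0, so q_D = 29/3.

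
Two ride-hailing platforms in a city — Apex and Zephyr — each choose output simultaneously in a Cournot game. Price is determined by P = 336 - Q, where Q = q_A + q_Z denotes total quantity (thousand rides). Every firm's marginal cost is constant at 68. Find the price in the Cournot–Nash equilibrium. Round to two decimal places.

157.33

A representative firm's profit is π_i = q_i(336 - Q) - 68q_i.
Setting ∂π_i/∂q_i = 0 with rivals' quantities fixed: 268 - 2q_i - q_j = 0.
With identical firms every q_j equals q_i, so q_j = q_i and 268 = 3q_i, giving q_i = 268/3.
Total output Q = 536/3, so price P = 336 - 536/3 = 472/3.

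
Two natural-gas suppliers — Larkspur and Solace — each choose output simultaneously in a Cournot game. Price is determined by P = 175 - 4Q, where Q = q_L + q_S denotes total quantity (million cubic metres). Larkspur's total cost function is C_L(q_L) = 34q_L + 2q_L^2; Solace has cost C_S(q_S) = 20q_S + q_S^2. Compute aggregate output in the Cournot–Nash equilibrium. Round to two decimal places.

Larkspur's profit: π_L = (175 - 4Q)q_L - (34q_L + 2q_L²). Setting ∂π_L/∂q_L = 0: 141 - 12q_L - 4(q_S) = 0.
Solace's profit: π_S = (175 - 4Q)q_S - (20q_S + q_S²). Setting ∂π_S/∂q_S = 0: 155 - 10q_S - 4(q_L) = 0.
So q_L = (141 - 4q_S)/12 and q_S = (155 - 4q_L)/10.
Substituting one into the other gives q_L = 395/52 and q_S = 162/13.
Total output Q = 395/52 + 162/13 = 1043/52.

20.06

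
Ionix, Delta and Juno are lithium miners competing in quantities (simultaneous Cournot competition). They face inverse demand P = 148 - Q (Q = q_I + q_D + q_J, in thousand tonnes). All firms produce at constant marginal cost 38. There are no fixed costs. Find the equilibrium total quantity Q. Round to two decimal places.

Each firm earns π_i = (148 - Q)q_i - 38q_i.
Setting ∂π_i/∂q_i = 0 with rivals' quantities fixed: 110 - 2q_i - Σ_{j≠i} q_j = 0.
By symmetry each firm produces the same amount; substituting Σ_{j≠i} q_j = 2q_i yields q_i = 110/4 = 55/2.
Total output Q = 55/2 + 55/2 + 55/2 = 165/2.

82.50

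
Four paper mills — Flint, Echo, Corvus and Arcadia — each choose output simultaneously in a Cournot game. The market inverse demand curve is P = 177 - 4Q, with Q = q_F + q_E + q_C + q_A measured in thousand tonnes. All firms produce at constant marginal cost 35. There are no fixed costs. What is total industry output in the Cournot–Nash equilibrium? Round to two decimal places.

A representative firm's profit is π_i = q_i(177 - 4Q) - 35q_i.
First-order condition (treating rivals' output as given): 142 - 8q_i - 4·Σ_{j≠i} q_j = 0.
By symmetry each firm produces the same amount; substituting Σ_{j≠i} q_j = 3q_i yields q_i = 142/20 = 71/10.
Total output Q = 71/10 + 71/10 + 71/10 + 71/10 = 142/5.

28.40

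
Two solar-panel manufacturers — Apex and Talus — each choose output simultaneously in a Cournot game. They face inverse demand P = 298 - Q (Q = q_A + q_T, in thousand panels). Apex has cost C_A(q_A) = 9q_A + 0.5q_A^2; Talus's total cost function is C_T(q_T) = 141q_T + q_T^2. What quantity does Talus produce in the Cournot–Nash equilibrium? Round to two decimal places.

Apex's profit: π_A = (298 - Q)q_A - (9q_A + (1/2)q_A²). Setting ∂π_A/∂q_A = 0: 289 - 3q_A - (q_T) = 0.
Talus's profit: π_T = (298 - Q)q_T - (141q_T + q_T²). Setting ∂π_T/∂q_T = 0: 157 - 4q_T - (q_A) = 0.
Rearranging gives the reaction functions q_A = (289 - q_T)/3 and q_T = (157 - q_A)/4.
Solving the pair: q_A = 999/11, q_T = 182/11.

16.55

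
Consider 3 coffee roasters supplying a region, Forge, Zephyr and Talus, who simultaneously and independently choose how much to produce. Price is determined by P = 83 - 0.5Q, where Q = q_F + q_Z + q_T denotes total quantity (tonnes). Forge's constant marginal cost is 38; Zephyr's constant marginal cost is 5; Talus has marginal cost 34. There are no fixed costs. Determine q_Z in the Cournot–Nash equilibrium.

Forge's profit: π_F = (83 - 0.5Q)q_F - (38q_F). Setting ∂π_F/∂q_F = 0: 45 - q_F - (1/2)(q_Z + q_T) = 0.
Zephyr's first-order condition: 78 - q_Z - (1/2)(q_F + q_T) = 0.
Talus's profit: π_T = (83 - 0.5Q)q_T - (34q_T). Setting ∂π_T/∂q_T = 0: 49 - q_T - (1/2)(q_F + q_Z) = 0.
Adding the 3 conditions: 172 − Q − Q = 0, i.e. Q = 86.
Back-substituting: q_F = (45 − 43)/(1/2) = 4, q_Z = (78 − 43)/(1/2) = 70, q_T = (49 − 43)/(1/2) = 12.

70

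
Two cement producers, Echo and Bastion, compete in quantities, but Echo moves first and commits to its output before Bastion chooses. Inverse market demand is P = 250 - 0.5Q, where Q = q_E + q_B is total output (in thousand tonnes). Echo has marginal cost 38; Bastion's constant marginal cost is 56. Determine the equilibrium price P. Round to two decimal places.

95.50

The follower Bastion best-responds to any q_E: π_B = (250 - 0.5Q)q_B - 56q_B.
Follower FOC: 194 - (1/2)q_E - q_B = 0, so q_B(q_E) = (194 - (1/2)q_E).
Echo substitutes q_B(q_E) into its own profit: π_E = q_E(250 - (1/2)q_E - (194 - (1/2)q_E)/2) - 38q_E = (153 - (1/4)q_E)q_E - 38q_E.
The leader's first-order condition 115 - (1/2)q_E = 0 yields q_E = 230.
Then q_B = (194 - (1/2)·230) = 79.
Total output Q = 309, so price P = 250 - (1/2)·309 = 191/2.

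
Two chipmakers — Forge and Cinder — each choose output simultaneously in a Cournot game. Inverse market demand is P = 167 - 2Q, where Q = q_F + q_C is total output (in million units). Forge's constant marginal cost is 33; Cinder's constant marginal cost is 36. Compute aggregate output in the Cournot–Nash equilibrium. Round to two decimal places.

44.17

Forge's profit: π_F = (167 - 2Q)q_F - (33q_F). Setting ∂π_F/∂q_F = 0: 134 - 4q_F - 2(q_C) = 0.
Cinder's profit: π_C = (167 - 2Q)q_C - (36q_C). Setting ∂π_C/∂q_C = 0: 131 - 4q_C - 2(q_F) = 0.
Best responses: q_F = (134 - 2q_C)/4, q_C = (131 - 2q_F)/4.
Solving the pair: q_F = 137/6, q_C = 64/3.
Total output Q = 137/6 + 64/3 = 265/6.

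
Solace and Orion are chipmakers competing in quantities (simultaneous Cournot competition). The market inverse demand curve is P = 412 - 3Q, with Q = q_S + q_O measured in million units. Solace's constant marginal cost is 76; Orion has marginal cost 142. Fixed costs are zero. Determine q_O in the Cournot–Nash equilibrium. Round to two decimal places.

22.67

Solace's profit: π_S = (412 - 3Q)q_S - (76q_S). Setting ∂π_S/∂q_S = 0: 336 - 6q_S - 3(q_O) = 0.
Orion's first-order condition: 270 - 6q_O - 3(q_S) = 0.
So q_S = (336 - 3q_O)/6 and q_O = (270 - 3q_S)/6.
Solving the pair: q_S = 134/3, q_O = 68/3.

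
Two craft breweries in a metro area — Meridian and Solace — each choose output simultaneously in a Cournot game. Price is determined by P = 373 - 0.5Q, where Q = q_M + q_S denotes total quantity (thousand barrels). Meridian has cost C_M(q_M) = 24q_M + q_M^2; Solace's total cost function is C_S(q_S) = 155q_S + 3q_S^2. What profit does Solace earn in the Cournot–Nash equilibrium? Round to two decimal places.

1869.00

Meridian's profit: π_M = (373 - 0.5Q)q_M - (24q_M + q_M²). Setting ∂π_M/∂q_M = 0: 349 - 3q_M - (1/2)(q_S) = 0.
Solace's first-order condition: 218 - 7q_S - (1/2)(q_M) = 0.
Best responses: q_M = (349 - (1/2)q_S)/3, q_S = (218 - (1/2)q_M)/7.
Substituting one into the other gives q_M = 112.4819 and q_S = 1918/83.
Price P = 373 - (1/2)·135.5904 = 305.2048.
Solace's profit: 305.2048·(1918/83) - 155·(1918/83) - 3(1918/83)² = 1868.9990.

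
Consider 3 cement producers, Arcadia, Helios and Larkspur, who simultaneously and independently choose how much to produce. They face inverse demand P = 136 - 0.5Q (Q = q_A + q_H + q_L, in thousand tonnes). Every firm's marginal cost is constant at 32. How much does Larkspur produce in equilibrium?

Each firm earns π_i = (136 - 0.5Q)q_i - 32q_i.
Setting ∂π_i/∂q_i = 0 with rivals' quantities fixed: 104 - q_i - (1/2)·Σ_{j≠i} q_j = 0.
With identical firms every q_j equals q_i, so Σ_{j≠i} q_j = 2q_i and 104 = 2q_i, giving q_i = 52.

52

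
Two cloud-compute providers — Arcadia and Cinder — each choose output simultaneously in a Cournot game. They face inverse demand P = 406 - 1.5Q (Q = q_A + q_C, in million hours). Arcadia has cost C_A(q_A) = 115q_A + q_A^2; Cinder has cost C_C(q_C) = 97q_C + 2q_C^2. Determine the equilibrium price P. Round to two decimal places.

Arcadia's profit: π_A = (406 - 1.5Q)q_A - (115q_A + q_A²). Setting ∂π_A/∂q_A = 0: 291 - 5q_A - (3/2)(q_C) = 0.
Cinder's profit: π_C = (406 - 1.5Q)q_C - (97q_C + 2q_C²). Setting ∂π_C/∂q_C = 0: 309 - 7q_C - (3/2)(q_A) = 0.
Rearranging gives the reaction functions q_A = (291 - (3/2)q_C)/5 and q_C = (309 - (3/2)q_A)/7.
Solving the pair: q_A = 48.0458, q_C = 33.8473.
Total output Q = 81.8931, so price P = 406 - (3/2)·81.8931 = 283.1603.

283.16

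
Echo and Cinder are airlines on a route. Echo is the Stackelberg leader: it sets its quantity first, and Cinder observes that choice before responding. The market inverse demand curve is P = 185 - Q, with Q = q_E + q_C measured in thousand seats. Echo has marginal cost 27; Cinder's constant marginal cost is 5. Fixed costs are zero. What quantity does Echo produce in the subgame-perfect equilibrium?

68

The follower Cinder best-responds to any q_E: π_C = (185 - Q)q_C - 5q_C.
Setting the follower's marginal profit to zero, 180 - q_E - 2q_C = 0, i.e. q_C = (180 - q_E)/2.
Echo substitutes q_C(q_E) into its own profit: π_E = q_E(185 - q_E - (180 - q_E)/2) - 27q_E = (95 - (1/2)q_E)q_E - 27q_E.
Maximising: ∂π_E/∂q_E = 68 - q_E = 0, giving q_E = 68.
Then q_C = (180 - 68)/2 = 56.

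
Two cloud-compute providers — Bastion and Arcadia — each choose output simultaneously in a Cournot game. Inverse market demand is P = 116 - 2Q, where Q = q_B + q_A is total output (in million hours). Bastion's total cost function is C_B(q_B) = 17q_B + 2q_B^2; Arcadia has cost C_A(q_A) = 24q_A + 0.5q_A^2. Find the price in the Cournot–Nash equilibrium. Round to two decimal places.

68.83

Bastion's profit: π_B = (116 - 2Q)q_B - (17q_B + 2q_B²). Setting ∂π_B/∂q_B = 0: 99 - 8q_B - 2(q_A) = 0.
Arcadia's first-order condition: 92 - 5q_A - 2(q_B) = 0.
So q_B = (99 - 2q_A)/8 and q_A = (92 - 2q_B)/5.
Substituting one into the other gives q_B = 311/36 and q_A = 269/18.
Total output Q = 283/12, so price P = 116 - 2·(283/12) = 413/6.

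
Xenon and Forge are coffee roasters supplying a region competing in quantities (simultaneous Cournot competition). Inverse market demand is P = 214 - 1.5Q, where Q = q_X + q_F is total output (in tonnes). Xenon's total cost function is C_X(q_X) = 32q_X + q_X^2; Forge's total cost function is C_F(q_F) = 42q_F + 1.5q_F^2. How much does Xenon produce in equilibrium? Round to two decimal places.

Xenon's profit: π_X = (214 - 1.5Q)q_X - (32q_X + q_X²). Setting ∂π_X/∂q_X = 0: 182 - 5q_X - (3/2)(q_F) = 0.
Forge's first-order condition: 172 - 6q_F - (3/2)(q_X) = 0.
Rearranging gives the reaction functions q_X = (182 - (3/2)q_F)/5 and q_F = (172 - (3/2)q_X)/6.
Substituting one into the other gives q_X = 1112/37 and q_F = 21.1532.

30.05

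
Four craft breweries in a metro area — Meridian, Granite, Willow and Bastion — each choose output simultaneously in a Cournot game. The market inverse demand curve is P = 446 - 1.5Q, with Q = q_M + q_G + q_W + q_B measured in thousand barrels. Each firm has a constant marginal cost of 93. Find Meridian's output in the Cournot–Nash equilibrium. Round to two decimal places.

47.07

Each firm earns π_i = (446 - 1.5Q)q_i - 93q_i.
Setting ∂π_i/∂q_i = 0 with rivals' quantities fixed: 353 - 3q_i - (3/2)·Σ_{j≠i} q_j = 0.
By symmetry each firm produces the same amount; substituting Σ_{j≠i} q_j = 3q_i yields q_i = 353/(15/2) = 706/15.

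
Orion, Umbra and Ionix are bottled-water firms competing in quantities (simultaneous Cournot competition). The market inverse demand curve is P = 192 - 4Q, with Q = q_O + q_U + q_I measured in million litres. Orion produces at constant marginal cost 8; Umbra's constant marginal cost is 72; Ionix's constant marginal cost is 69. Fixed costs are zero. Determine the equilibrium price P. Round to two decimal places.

Orion's profit: π_O = (192 - 4Q)q_O - (8q_O). Setting ∂π_O/∂q_O = 0: 184 - 8q_O - 4(q_U + q_I) = 0.
Umbra's profit: π_U = (192 - 4Q)q_U - (72q_U). Setting ∂π_U/∂q_U = 0: 120 - 8q_U - 4(q_O + q_I) = 0.
Ionix's first-order condition: 123 - 8q_I - 4(q_O + q_U) = 0.
Summing all 3 equations gives 427 − 16Q = 0, hence Q = 427/16.
Back-substituting: q_O = (184 − 427/4)/4 = 309/16, q_U = (120 − 427/4)/4 = 53/16, q_I = (123 − 427/4)/4 = 65/16.
Total output Q = 427/16, so price P = 192 - 4·(427/16) = 341/4.

85.25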